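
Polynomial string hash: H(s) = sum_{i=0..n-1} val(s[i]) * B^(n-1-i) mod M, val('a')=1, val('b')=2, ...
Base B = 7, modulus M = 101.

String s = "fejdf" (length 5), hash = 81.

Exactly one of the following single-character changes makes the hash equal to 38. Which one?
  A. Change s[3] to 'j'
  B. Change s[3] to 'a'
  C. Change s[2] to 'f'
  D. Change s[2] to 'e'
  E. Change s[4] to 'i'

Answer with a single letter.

Option A: s[3]='d'->'j', delta=(10-4)*7^1 mod 101 = 42, hash=81+42 mod 101 = 22
Option B: s[3]='d'->'a', delta=(1-4)*7^1 mod 101 = 80, hash=81+80 mod 101 = 60
Option C: s[2]='j'->'f', delta=(6-10)*7^2 mod 101 = 6, hash=81+6 mod 101 = 87
Option D: s[2]='j'->'e', delta=(5-10)*7^2 mod 101 = 58, hash=81+58 mod 101 = 38 <-- target
Option E: s[4]='f'->'i', delta=(9-6)*7^0 mod 101 = 3, hash=81+3 mod 101 = 84

Answer: D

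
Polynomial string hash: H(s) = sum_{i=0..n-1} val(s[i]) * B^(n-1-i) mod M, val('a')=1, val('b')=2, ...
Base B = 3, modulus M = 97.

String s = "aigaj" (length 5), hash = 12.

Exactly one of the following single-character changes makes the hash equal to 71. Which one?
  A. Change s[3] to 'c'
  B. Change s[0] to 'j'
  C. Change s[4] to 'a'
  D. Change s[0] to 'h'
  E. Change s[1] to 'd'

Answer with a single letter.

Option A: s[3]='a'->'c', delta=(3-1)*3^1 mod 97 = 6, hash=12+6 mod 97 = 18
Option B: s[0]='a'->'j', delta=(10-1)*3^4 mod 97 = 50, hash=12+50 mod 97 = 62
Option C: s[4]='j'->'a', delta=(1-10)*3^0 mod 97 = 88, hash=12+88 mod 97 = 3
Option D: s[0]='a'->'h', delta=(8-1)*3^4 mod 97 = 82, hash=12+82 mod 97 = 94
Option E: s[1]='i'->'d', delta=(4-9)*3^3 mod 97 = 59, hash=12+59 mod 97 = 71 <-- target

Answer: E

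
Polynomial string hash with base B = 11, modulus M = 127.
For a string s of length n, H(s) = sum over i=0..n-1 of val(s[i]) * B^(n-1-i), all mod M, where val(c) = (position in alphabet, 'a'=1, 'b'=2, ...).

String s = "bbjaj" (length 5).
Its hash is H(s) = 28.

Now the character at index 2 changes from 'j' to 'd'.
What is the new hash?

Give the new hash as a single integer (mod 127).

Answer: 64

Derivation:
val('j') = 10, val('d') = 4
Position k = 2, exponent = n-1-k = 2
B^2 mod M = 11^2 mod 127 = 121
Delta = (4 - 10) * 121 mod 127 = 36
New hash = (28 + 36) mod 127 = 64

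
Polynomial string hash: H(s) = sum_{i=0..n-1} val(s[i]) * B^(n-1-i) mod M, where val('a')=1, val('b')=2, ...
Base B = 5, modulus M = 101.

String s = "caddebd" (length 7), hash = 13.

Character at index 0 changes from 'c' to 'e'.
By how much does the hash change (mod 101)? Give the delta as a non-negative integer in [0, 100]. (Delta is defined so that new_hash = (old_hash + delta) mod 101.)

Answer: 41

Derivation:
Delta formula: (val(new) - val(old)) * B^(n-1-k) mod M
  val('e') - val('c') = 5 - 3 = 2
  B^(n-1-k) = 5^6 mod 101 = 71
  Delta = 2 * 71 mod 101 = 41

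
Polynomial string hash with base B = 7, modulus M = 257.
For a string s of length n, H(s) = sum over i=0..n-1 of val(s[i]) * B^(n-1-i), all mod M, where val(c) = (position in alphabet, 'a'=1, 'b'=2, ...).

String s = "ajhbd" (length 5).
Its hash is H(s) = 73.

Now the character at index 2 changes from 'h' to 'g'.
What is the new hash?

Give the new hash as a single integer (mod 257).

Answer: 24

Derivation:
val('h') = 8, val('g') = 7
Position k = 2, exponent = n-1-k = 2
B^2 mod M = 7^2 mod 257 = 49
Delta = (7 - 8) * 49 mod 257 = 208
New hash = (73 + 208) mod 257 = 24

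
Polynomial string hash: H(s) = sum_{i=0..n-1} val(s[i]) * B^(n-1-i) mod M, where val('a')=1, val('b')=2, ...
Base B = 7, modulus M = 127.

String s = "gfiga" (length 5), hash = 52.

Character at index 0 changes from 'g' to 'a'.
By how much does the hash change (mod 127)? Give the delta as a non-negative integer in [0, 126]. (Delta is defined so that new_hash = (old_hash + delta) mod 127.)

Answer: 72

Derivation:
Delta formula: (val(new) - val(old)) * B^(n-1-k) mod M
  val('a') - val('g') = 1 - 7 = -6
  B^(n-1-k) = 7^4 mod 127 = 115
  Delta = -6 * 115 mod 127 = 72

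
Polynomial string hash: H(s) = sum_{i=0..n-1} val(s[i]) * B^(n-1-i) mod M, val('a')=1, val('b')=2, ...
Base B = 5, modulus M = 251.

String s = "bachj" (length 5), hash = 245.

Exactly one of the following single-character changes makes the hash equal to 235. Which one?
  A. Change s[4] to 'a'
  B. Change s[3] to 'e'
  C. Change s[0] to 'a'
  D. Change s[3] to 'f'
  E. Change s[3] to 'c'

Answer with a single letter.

Option A: s[4]='j'->'a', delta=(1-10)*5^0 mod 251 = 242, hash=245+242 mod 251 = 236
Option B: s[3]='h'->'e', delta=(5-8)*5^1 mod 251 = 236, hash=245+236 mod 251 = 230
Option C: s[0]='b'->'a', delta=(1-2)*5^4 mod 251 = 128, hash=245+128 mod 251 = 122
Option D: s[3]='h'->'f', delta=(6-8)*5^1 mod 251 = 241, hash=245+241 mod 251 = 235 <-- target
Option E: s[3]='h'->'c', delta=(3-8)*5^1 mod 251 = 226, hash=245+226 mod 251 = 220

Answer: D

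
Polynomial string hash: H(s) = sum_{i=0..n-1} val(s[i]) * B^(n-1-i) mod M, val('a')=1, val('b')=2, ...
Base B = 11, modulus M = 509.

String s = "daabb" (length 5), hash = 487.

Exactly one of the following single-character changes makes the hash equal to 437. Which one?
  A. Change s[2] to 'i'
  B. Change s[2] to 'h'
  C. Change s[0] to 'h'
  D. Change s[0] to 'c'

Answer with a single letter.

Option A: s[2]='a'->'i', delta=(9-1)*11^2 mod 509 = 459, hash=487+459 mod 509 = 437 <-- target
Option B: s[2]='a'->'h', delta=(8-1)*11^2 mod 509 = 338, hash=487+338 mod 509 = 316
Option C: s[0]='d'->'h', delta=(8-4)*11^4 mod 509 = 29, hash=487+29 mod 509 = 7
Option D: s[0]='d'->'c', delta=(3-4)*11^4 mod 509 = 120, hash=487+120 mod 509 = 98

Answer: A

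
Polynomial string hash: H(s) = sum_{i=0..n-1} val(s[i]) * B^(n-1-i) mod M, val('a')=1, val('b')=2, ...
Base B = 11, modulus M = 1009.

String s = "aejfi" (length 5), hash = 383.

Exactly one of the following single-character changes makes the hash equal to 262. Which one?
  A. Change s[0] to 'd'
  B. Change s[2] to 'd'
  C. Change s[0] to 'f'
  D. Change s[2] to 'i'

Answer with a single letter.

Answer: D

Derivation:
Option A: s[0]='a'->'d', delta=(4-1)*11^4 mod 1009 = 536, hash=383+536 mod 1009 = 919
Option B: s[2]='j'->'d', delta=(4-10)*11^2 mod 1009 = 283, hash=383+283 mod 1009 = 666
Option C: s[0]='a'->'f', delta=(6-1)*11^4 mod 1009 = 557, hash=383+557 mod 1009 = 940
Option D: s[2]='j'->'i', delta=(9-10)*11^2 mod 1009 = 888, hash=383+888 mod 1009 = 262 <-- target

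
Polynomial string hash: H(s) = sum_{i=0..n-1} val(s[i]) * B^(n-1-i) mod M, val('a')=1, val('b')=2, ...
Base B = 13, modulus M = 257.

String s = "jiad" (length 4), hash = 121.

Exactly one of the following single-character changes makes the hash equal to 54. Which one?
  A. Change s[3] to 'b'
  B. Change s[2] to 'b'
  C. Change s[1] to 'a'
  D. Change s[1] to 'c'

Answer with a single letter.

Option A: s[3]='d'->'b', delta=(2-4)*13^0 mod 257 = 255, hash=121+255 mod 257 = 119
Option B: s[2]='a'->'b', delta=(2-1)*13^1 mod 257 = 13, hash=121+13 mod 257 = 134
Option C: s[1]='i'->'a', delta=(1-9)*13^2 mod 257 = 190, hash=121+190 mod 257 = 54 <-- target
Option D: s[1]='i'->'c', delta=(3-9)*13^2 mod 257 = 14, hash=121+14 mod 257 = 135

Answer: C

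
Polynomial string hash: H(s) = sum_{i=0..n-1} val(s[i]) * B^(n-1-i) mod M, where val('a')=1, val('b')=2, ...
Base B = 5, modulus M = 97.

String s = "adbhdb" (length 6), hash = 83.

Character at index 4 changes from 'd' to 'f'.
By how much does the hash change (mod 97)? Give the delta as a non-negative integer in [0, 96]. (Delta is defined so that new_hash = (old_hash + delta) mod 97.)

Delta formula: (val(new) - val(old)) * B^(n-1-k) mod M
  val('f') - val('d') = 6 - 4 = 2
  B^(n-1-k) = 5^1 mod 97 = 5
  Delta = 2 * 5 mod 97 = 10

Answer: 10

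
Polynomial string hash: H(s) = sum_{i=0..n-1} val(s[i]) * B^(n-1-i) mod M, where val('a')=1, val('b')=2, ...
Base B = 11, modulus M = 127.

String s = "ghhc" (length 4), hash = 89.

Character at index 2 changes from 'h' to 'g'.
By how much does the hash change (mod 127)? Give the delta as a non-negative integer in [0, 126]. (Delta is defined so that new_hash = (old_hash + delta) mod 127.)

Answer: 116

Derivation:
Delta formula: (val(new) - val(old)) * B^(n-1-k) mod M
  val('g') - val('h') = 7 - 8 = -1
  B^(n-1-k) = 11^1 mod 127 = 11
  Delta = -1 * 11 mod 127 = 116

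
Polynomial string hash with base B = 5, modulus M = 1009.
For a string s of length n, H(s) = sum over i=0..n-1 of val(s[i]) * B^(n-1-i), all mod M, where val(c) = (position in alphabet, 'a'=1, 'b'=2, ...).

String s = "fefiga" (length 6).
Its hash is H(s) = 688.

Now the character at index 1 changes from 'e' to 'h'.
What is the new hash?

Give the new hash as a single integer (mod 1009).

val('e') = 5, val('h') = 8
Position k = 1, exponent = n-1-k = 4
B^4 mod M = 5^4 mod 1009 = 625
Delta = (8 - 5) * 625 mod 1009 = 866
New hash = (688 + 866) mod 1009 = 545

Answer: 545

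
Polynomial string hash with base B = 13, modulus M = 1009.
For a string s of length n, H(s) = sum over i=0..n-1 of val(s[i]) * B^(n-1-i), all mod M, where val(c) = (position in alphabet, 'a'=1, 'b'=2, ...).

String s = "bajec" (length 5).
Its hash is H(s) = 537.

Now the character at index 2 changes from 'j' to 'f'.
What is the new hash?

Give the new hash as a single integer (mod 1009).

val('j') = 10, val('f') = 6
Position k = 2, exponent = n-1-k = 2
B^2 mod M = 13^2 mod 1009 = 169
Delta = (6 - 10) * 169 mod 1009 = 333
New hash = (537 + 333) mod 1009 = 870

Answer: 870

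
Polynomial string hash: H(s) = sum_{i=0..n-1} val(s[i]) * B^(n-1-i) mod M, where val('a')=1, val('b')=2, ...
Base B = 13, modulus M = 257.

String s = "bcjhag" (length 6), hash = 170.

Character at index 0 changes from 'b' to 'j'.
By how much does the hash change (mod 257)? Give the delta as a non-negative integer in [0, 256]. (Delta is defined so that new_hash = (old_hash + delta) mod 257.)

Delta formula: (val(new) - val(old)) * B^(n-1-k) mod M
  val('j') - val('b') = 10 - 2 = 8
  B^(n-1-k) = 13^5 mod 257 = 185
  Delta = 8 * 185 mod 257 = 195

Answer: 195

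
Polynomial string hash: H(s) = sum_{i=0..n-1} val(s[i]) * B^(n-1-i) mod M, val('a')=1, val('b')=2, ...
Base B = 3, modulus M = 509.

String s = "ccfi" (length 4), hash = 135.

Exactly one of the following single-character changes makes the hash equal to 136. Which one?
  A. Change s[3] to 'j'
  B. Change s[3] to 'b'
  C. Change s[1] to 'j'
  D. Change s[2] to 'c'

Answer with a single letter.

Option A: s[3]='i'->'j', delta=(10-9)*3^0 mod 509 = 1, hash=135+1 mod 509 = 136 <-- target
Option B: s[3]='i'->'b', delta=(2-9)*3^0 mod 509 = 502, hash=135+502 mod 509 = 128
Option C: s[1]='c'->'j', delta=(10-3)*3^2 mod 509 = 63, hash=135+63 mod 509 = 198
Option D: s[2]='f'->'c', delta=(3-6)*3^1 mod 509 = 500, hash=135+500 mod 509 = 126

Answer: A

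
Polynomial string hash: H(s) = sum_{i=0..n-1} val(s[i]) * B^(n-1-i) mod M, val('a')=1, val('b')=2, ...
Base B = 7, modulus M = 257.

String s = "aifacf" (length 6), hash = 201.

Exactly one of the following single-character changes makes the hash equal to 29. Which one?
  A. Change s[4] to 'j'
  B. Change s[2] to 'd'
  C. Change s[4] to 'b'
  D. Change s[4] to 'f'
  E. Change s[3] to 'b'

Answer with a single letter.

Answer: B

Derivation:
Option A: s[4]='c'->'j', delta=(10-3)*7^1 mod 257 = 49, hash=201+49 mod 257 = 250
Option B: s[2]='f'->'d', delta=(4-6)*7^3 mod 257 = 85, hash=201+85 mod 257 = 29 <-- target
Option C: s[4]='c'->'b', delta=(2-3)*7^1 mod 257 = 250, hash=201+250 mod 257 = 194
Option D: s[4]='c'->'f', delta=(6-3)*7^1 mod 257 = 21, hash=201+21 mod 257 = 222
Option E: s[3]='a'->'b', delta=(2-1)*7^2 mod 257 = 49, hash=201+49 mod 257 = 250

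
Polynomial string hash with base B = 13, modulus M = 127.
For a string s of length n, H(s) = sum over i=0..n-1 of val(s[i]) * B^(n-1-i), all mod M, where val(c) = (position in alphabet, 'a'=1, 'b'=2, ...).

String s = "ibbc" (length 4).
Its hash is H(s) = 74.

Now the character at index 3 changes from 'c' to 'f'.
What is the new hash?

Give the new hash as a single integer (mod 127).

val('c') = 3, val('f') = 6
Position k = 3, exponent = n-1-k = 0
B^0 mod M = 13^0 mod 127 = 1
Delta = (6 - 3) * 1 mod 127 = 3
New hash = (74 + 3) mod 127 = 77

Answer: 77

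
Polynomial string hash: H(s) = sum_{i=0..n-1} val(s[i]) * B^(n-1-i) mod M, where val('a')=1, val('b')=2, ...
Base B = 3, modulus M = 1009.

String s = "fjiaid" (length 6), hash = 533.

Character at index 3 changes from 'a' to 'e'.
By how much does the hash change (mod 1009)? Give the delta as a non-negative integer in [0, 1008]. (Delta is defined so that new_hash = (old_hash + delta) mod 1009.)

Delta formula: (val(new) - val(old)) * B^(n-1-k) mod M
  val('e') - val('a') = 5 - 1 = 4
  B^(n-1-k) = 3^2 mod 1009 = 9
  Delta = 4 * 9 mod 1009 = 36

Answer: 36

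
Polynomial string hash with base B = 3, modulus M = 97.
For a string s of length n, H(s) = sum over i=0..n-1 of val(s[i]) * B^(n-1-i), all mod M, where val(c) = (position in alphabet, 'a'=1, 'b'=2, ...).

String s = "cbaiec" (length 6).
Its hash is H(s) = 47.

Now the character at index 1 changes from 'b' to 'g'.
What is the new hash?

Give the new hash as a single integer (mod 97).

Answer: 64

Derivation:
val('b') = 2, val('g') = 7
Position k = 1, exponent = n-1-k = 4
B^4 mod M = 3^4 mod 97 = 81
Delta = (7 - 2) * 81 mod 97 = 17
New hash = (47 + 17) mod 97 = 64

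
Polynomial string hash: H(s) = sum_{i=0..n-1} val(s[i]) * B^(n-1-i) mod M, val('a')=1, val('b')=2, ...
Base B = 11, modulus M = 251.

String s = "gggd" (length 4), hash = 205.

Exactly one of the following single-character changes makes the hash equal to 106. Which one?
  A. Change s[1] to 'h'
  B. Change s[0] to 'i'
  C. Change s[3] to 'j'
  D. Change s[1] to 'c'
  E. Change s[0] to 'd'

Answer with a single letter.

Answer: B

Derivation:
Option A: s[1]='g'->'h', delta=(8-7)*11^2 mod 251 = 121, hash=205+121 mod 251 = 75
Option B: s[0]='g'->'i', delta=(9-7)*11^3 mod 251 = 152, hash=205+152 mod 251 = 106 <-- target
Option C: s[3]='d'->'j', delta=(10-4)*11^0 mod 251 = 6, hash=205+6 mod 251 = 211
Option D: s[1]='g'->'c', delta=(3-7)*11^2 mod 251 = 18, hash=205+18 mod 251 = 223
Option E: s[0]='g'->'d', delta=(4-7)*11^3 mod 251 = 23, hash=205+23 mod 251 = 228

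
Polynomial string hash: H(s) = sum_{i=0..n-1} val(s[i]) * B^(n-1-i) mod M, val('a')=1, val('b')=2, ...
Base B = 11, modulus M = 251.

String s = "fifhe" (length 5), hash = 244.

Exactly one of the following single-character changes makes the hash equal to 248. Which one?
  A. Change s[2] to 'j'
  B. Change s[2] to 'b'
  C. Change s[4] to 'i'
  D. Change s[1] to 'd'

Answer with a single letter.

Answer: C

Derivation:
Option A: s[2]='f'->'j', delta=(10-6)*11^2 mod 251 = 233, hash=244+233 mod 251 = 226
Option B: s[2]='f'->'b', delta=(2-6)*11^2 mod 251 = 18, hash=244+18 mod 251 = 11
Option C: s[4]='e'->'i', delta=(9-5)*11^0 mod 251 = 4, hash=244+4 mod 251 = 248 <-- target
Option D: s[1]='i'->'d', delta=(4-9)*11^3 mod 251 = 122, hash=244+122 mod 251 = 115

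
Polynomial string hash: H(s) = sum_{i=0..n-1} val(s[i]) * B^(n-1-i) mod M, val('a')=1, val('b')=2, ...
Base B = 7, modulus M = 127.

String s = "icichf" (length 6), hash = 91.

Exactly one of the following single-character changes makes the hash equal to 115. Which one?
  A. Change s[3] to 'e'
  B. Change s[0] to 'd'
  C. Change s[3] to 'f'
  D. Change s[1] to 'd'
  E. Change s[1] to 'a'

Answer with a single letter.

Answer: E

Derivation:
Option A: s[3]='c'->'e', delta=(5-3)*7^2 mod 127 = 98, hash=91+98 mod 127 = 62
Option B: s[0]='i'->'d', delta=(4-9)*7^5 mod 127 = 39, hash=91+39 mod 127 = 3
Option C: s[3]='c'->'f', delta=(6-3)*7^2 mod 127 = 20, hash=91+20 mod 127 = 111
Option D: s[1]='c'->'d', delta=(4-3)*7^4 mod 127 = 115, hash=91+115 mod 127 = 79
Option E: s[1]='c'->'a', delta=(1-3)*7^4 mod 127 = 24, hash=91+24 mod 127 = 115 <-- target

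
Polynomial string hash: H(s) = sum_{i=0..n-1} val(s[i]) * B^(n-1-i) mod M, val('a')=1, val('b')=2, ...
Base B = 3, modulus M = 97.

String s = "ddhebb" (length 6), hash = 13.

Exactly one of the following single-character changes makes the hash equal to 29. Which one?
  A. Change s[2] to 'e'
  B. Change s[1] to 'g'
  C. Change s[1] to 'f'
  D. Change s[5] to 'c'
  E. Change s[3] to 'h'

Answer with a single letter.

Option A: s[2]='h'->'e', delta=(5-8)*3^3 mod 97 = 16, hash=13+16 mod 97 = 29 <-- target
Option B: s[1]='d'->'g', delta=(7-4)*3^4 mod 97 = 49, hash=13+49 mod 97 = 62
Option C: s[1]='d'->'f', delta=(6-4)*3^4 mod 97 = 65, hash=13+65 mod 97 = 78
Option D: s[5]='b'->'c', delta=(3-2)*3^0 mod 97 = 1, hash=13+1 mod 97 = 14
Option E: s[3]='e'->'h', delta=(8-5)*3^2 mod 97 = 27, hash=13+27 mod 97 = 40

Answer: A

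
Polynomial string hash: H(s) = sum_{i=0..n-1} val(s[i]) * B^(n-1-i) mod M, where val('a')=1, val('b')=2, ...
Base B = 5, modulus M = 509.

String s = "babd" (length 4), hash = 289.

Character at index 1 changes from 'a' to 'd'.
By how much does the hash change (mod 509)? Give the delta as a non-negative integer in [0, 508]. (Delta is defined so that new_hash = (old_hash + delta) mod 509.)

Delta formula: (val(new) - val(old)) * B^(n-1-k) mod M
  val('d') - val('a') = 4 - 1 = 3
  B^(n-1-k) = 5^2 mod 509 = 25
  Delta = 3 * 25 mod 509 = 75

Answer: 75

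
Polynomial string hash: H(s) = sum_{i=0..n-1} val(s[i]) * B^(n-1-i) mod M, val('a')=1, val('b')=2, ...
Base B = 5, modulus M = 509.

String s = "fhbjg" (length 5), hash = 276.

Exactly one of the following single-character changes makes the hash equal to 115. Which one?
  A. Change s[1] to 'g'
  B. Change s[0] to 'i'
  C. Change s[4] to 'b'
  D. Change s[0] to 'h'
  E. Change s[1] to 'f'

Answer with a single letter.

Answer: B

Derivation:
Option A: s[1]='h'->'g', delta=(7-8)*5^3 mod 509 = 384, hash=276+384 mod 509 = 151
Option B: s[0]='f'->'i', delta=(9-6)*5^4 mod 509 = 348, hash=276+348 mod 509 = 115 <-- target
Option C: s[4]='g'->'b', delta=(2-7)*5^0 mod 509 = 504, hash=276+504 mod 509 = 271
Option D: s[0]='f'->'h', delta=(8-6)*5^4 mod 509 = 232, hash=276+232 mod 509 = 508
Option E: s[1]='h'->'f', delta=(6-8)*5^3 mod 509 = 259, hash=276+259 mod 509 = 26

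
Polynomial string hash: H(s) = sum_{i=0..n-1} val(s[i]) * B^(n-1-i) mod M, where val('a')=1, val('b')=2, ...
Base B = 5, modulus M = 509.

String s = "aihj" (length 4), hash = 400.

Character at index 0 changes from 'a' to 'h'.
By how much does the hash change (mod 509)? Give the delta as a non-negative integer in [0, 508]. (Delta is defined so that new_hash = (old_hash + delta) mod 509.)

Delta formula: (val(new) - val(old)) * B^(n-1-k) mod M
  val('h') - val('a') = 8 - 1 = 7
  B^(n-1-k) = 5^3 mod 509 = 125
  Delta = 7 * 125 mod 509 = 366

Answer: 366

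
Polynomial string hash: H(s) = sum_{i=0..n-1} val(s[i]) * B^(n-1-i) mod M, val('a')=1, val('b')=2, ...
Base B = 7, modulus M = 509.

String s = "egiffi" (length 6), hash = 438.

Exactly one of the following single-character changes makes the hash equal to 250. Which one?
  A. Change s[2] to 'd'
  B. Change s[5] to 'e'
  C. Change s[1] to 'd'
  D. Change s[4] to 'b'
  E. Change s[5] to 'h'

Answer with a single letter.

Answer: A

Derivation:
Option A: s[2]='i'->'d', delta=(4-9)*7^3 mod 509 = 321, hash=438+321 mod 509 = 250 <-- target
Option B: s[5]='i'->'e', delta=(5-9)*7^0 mod 509 = 505, hash=438+505 mod 509 = 434
Option C: s[1]='g'->'d', delta=(4-7)*7^4 mod 509 = 432, hash=438+432 mod 509 = 361
Option D: s[4]='f'->'b', delta=(2-6)*7^1 mod 509 = 481, hash=438+481 mod 509 = 410
Option E: s[5]='i'->'h', delta=(8-9)*7^0 mod 509 = 508, hash=438+508 mod 509 = 437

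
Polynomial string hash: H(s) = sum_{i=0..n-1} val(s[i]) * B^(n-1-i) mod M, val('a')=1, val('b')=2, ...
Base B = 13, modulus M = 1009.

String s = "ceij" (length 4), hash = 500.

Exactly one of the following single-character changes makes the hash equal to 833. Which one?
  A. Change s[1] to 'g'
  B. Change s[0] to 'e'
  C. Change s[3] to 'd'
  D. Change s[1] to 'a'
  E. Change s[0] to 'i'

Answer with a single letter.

Option A: s[1]='e'->'g', delta=(7-5)*13^2 mod 1009 = 338, hash=500+338 mod 1009 = 838
Option B: s[0]='c'->'e', delta=(5-3)*13^3 mod 1009 = 358, hash=500+358 mod 1009 = 858
Option C: s[3]='j'->'d', delta=(4-10)*13^0 mod 1009 = 1003, hash=500+1003 mod 1009 = 494
Option D: s[1]='e'->'a', delta=(1-5)*13^2 mod 1009 = 333, hash=500+333 mod 1009 = 833 <-- target
Option E: s[0]='c'->'i', delta=(9-3)*13^3 mod 1009 = 65, hash=500+65 mod 1009 = 565

Answer: D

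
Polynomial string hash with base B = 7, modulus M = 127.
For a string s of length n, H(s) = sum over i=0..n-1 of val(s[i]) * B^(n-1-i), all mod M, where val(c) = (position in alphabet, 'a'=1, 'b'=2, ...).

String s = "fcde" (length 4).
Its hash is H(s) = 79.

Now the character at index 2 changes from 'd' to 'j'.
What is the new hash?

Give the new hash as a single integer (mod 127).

val('d') = 4, val('j') = 10
Position k = 2, exponent = n-1-k = 1
B^1 mod M = 7^1 mod 127 = 7
Delta = (10 - 4) * 7 mod 127 = 42
New hash = (79 + 42) mod 127 = 121

Answer: 121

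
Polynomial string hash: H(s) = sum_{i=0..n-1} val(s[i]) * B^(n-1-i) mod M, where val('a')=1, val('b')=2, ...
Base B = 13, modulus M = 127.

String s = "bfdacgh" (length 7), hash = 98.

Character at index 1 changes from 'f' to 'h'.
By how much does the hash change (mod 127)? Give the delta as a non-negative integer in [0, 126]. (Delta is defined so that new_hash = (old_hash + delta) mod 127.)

Delta formula: (val(new) - val(old)) * B^(n-1-k) mod M
  val('h') - val('f') = 8 - 6 = 2
  B^(n-1-k) = 13^5 mod 127 = 72
  Delta = 2 * 72 mod 127 = 17

Answer: 17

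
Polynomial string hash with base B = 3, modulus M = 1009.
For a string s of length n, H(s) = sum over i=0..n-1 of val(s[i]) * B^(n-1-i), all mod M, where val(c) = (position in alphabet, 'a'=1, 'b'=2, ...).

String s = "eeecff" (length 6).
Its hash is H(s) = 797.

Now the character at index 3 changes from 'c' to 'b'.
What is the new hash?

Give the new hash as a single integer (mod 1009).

Answer: 788

Derivation:
val('c') = 3, val('b') = 2
Position k = 3, exponent = n-1-k = 2
B^2 mod M = 3^2 mod 1009 = 9
Delta = (2 - 3) * 9 mod 1009 = 1000
New hash = (797 + 1000) mod 1009 = 788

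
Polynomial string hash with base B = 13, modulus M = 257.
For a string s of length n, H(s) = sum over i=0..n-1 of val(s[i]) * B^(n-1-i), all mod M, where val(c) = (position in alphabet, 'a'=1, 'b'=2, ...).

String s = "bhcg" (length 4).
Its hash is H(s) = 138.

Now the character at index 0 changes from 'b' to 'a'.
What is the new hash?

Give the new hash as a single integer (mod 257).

val('b') = 2, val('a') = 1
Position k = 0, exponent = n-1-k = 3
B^3 mod M = 13^3 mod 257 = 141
Delta = (1 - 2) * 141 mod 257 = 116
New hash = (138 + 116) mod 257 = 254

Answer: 254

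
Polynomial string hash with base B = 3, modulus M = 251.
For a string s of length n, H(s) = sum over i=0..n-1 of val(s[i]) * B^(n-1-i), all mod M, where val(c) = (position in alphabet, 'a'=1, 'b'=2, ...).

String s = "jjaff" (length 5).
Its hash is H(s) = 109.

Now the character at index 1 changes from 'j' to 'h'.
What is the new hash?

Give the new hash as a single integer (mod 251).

val('j') = 10, val('h') = 8
Position k = 1, exponent = n-1-k = 3
B^3 mod M = 3^3 mod 251 = 27
Delta = (8 - 10) * 27 mod 251 = 197
New hash = (109 + 197) mod 251 = 55

Answer: 55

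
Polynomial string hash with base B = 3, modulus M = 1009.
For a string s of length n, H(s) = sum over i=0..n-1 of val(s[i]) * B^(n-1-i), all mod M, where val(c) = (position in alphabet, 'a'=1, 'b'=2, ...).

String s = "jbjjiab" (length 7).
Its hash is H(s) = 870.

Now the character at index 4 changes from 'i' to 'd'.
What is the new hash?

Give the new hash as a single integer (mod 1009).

Answer: 825

Derivation:
val('i') = 9, val('d') = 4
Position k = 4, exponent = n-1-k = 2
B^2 mod M = 3^2 mod 1009 = 9
Delta = (4 - 9) * 9 mod 1009 = 964
New hash = (870 + 964) mod 1009 = 825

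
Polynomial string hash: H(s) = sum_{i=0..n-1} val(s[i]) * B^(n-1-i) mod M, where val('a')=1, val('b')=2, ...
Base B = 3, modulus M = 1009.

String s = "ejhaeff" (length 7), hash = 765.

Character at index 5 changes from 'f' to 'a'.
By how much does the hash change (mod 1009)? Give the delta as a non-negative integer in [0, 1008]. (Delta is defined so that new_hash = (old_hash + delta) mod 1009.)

Answer: 994

Derivation:
Delta formula: (val(new) - val(old)) * B^(n-1-k) mod M
  val('a') - val('f') = 1 - 6 = -5
  B^(n-1-k) = 3^1 mod 1009 = 3
  Delta = -5 * 3 mod 1009 = 994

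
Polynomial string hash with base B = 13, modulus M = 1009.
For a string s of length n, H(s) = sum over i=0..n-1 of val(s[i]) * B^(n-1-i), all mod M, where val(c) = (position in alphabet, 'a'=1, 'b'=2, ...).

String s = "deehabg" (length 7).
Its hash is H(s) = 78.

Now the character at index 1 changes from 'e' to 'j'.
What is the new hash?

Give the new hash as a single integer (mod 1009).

Answer: 992

Derivation:
val('e') = 5, val('j') = 10
Position k = 1, exponent = n-1-k = 5
B^5 mod M = 13^5 mod 1009 = 990
Delta = (10 - 5) * 990 mod 1009 = 914
New hash = (78 + 914) mod 1009 = 992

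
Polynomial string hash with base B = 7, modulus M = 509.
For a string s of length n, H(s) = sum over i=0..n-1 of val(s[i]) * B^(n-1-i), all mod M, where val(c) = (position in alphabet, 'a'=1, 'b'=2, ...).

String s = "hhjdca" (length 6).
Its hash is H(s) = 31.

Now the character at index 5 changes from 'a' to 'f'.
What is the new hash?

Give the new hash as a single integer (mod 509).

Answer: 36

Derivation:
val('a') = 1, val('f') = 6
Position k = 5, exponent = n-1-k = 0
B^0 mod M = 7^0 mod 509 = 1
Delta = (6 - 1) * 1 mod 509 = 5
New hash = (31 + 5) mod 509 = 36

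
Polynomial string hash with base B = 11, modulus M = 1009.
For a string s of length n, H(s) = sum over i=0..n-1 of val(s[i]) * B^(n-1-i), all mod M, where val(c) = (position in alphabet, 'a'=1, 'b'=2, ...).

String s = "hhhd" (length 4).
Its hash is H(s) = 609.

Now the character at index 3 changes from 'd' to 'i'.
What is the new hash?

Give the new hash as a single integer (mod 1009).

Answer: 614

Derivation:
val('d') = 4, val('i') = 9
Position k = 3, exponent = n-1-k = 0
B^0 mod M = 11^0 mod 1009 = 1
Delta = (9 - 4) * 1 mod 1009 = 5
New hash = (609 + 5) mod 1009 = 614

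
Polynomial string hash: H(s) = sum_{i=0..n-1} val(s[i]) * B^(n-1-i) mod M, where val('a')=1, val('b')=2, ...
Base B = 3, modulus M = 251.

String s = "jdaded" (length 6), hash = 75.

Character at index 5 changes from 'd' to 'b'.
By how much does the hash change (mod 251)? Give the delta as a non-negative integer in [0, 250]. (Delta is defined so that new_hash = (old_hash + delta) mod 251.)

Answer: 249

Derivation:
Delta formula: (val(new) - val(old)) * B^(n-1-k) mod M
  val('b') - val('d') = 2 - 4 = -2
  B^(n-1-k) = 3^0 mod 251 = 1
  Delta = -2 * 1 mod 251 = 249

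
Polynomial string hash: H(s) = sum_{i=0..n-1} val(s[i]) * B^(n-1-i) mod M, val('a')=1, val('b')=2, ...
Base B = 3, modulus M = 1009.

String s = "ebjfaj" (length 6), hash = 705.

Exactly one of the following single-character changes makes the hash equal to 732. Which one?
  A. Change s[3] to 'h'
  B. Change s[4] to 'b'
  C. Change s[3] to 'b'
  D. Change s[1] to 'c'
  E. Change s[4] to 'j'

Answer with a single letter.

Answer: E

Derivation:
Option A: s[3]='f'->'h', delta=(8-6)*3^2 mod 1009 = 18, hash=705+18 mod 1009 = 723
Option B: s[4]='a'->'b', delta=(2-1)*3^1 mod 1009 = 3, hash=705+3 mod 1009 = 708
Option C: s[3]='f'->'b', delta=(2-6)*3^2 mod 1009 = 973, hash=705+973 mod 1009 = 669
Option D: s[1]='b'->'c', delta=(3-2)*3^4 mod 1009 = 81, hash=705+81 mod 1009 = 786
Option E: s[4]='a'->'j', delta=(10-1)*3^1 mod 1009 = 27, hash=705+27 mod 1009 = 732 <-- target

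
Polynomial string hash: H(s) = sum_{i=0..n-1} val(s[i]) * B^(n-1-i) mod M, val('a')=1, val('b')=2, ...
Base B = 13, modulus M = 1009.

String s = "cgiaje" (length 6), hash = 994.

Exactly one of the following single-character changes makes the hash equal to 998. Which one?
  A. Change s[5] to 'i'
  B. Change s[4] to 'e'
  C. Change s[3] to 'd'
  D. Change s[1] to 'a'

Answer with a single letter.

Option A: s[5]='e'->'i', delta=(9-5)*13^0 mod 1009 = 4, hash=994+4 mod 1009 = 998 <-- target
Option B: s[4]='j'->'e', delta=(5-10)*13^1 mod 1009 = 944, hash=994+944 mod 1009 = 929
Option C: s[3]='a'->'d', delta=(4-1)*13^2 mod 1009 = 507, hash=994+507 mod 1009 = 492
Option D: s[1]='g'->'a', delta=(1-7)*13^4 mod 1009 = 164, hash=994+164 mod 1009 = 149

Answer: A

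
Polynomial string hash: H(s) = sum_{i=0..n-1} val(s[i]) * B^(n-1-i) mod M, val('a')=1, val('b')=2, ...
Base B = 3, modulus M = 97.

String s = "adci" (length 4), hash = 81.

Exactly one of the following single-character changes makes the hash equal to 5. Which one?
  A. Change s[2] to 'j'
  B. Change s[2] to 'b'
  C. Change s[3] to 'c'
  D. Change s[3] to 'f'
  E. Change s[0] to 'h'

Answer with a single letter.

Option A: s[2]='c'->'j', delta=(10-3)*3^1 mod 97 = 21, hash=81+21 mod 97 = 5 <-- target
Option B: s[2]='c'->'b', delta=(2-3)*3^1 mod 97 = 94, hash=81+94 mod 97 = 78
Option C: s[3]='i'->'c', delta=(3-9)*3^0 mod 97 = 91, hash=81+91 mod 97 = 75
Option D: s[3]='i'->'f', delta=(6-9)*3^0 mod 97 = 94, hash=81+94 mod 97 = 78
Option E: s[0]='a'->'h', delta=(8-1)*3^3 mod 97 = 92, hash=81+92 mod 97 = 76

Answer: A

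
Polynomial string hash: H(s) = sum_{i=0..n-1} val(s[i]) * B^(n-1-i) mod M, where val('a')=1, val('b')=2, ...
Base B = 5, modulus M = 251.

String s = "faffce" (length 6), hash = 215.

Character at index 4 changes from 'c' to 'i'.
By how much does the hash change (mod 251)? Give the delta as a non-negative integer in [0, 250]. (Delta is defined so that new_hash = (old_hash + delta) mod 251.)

Answer: 30

Derivation:
Delta formula: (val(new) - val(old)) * B^(n-1-k) mod M
  val('i') - val('c') = 9 - 3 = 6
  B^(n-1-k) = 5^1 mod 251 = 5
  Delta = 6 * 5 mod 251 = 30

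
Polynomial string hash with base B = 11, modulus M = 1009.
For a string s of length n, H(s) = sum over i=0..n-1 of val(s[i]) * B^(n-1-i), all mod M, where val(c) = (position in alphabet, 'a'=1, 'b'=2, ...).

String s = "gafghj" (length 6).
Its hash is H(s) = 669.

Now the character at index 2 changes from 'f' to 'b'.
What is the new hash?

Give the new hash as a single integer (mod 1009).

Answer: 390

Derivation:
val('f') = 6, val('b') = 2
Position k = 2, exponent = n-1-k = 3
B^3 mod M = 11^3 mod 1009 = 322
Delta = (2 - 6) * 322 mod 1009 = 730
New hash = (669 + 730) mod 1009 = 390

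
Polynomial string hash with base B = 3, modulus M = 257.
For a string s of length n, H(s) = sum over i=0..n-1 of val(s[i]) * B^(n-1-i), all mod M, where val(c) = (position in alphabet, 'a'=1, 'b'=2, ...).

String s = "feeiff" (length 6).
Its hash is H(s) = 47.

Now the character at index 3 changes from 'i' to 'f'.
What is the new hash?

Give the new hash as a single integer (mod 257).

val('i') = 9, val('f') = 6
Position k = 3, exponent = n-1-k = 2
B^2 mod M = 3^2 mod 257 = 9
Delta = (6 - 9) * 9 mod 257 = 230
New hash = (47 + 230) mod 257 = 20

Answer: 20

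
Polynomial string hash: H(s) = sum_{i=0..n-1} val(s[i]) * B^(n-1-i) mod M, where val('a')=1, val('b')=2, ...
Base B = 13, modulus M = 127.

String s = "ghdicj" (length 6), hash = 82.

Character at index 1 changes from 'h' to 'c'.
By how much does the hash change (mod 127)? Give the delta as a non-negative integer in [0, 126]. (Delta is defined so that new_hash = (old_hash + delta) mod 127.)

Delta formula: (val(new) - val(old)) * B^(n-1-k) mod M
  val('c') - val('h') = 3 - 8 = -5
  B^(n-1-k) = 13^4 mod 127 = 113
  Delta = -5 * 113 mod 127 = 70

Answer: 70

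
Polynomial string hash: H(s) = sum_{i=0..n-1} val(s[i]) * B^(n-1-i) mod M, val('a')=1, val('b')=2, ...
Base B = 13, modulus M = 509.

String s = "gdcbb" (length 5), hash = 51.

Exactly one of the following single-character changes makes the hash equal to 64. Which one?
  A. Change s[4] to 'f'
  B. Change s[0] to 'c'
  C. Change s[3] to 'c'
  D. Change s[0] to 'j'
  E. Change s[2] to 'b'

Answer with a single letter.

Answer: C

Derivation:
Option A: s[4]='b'->'f', delta=(6-2)*13^0 mod 509 = 4, hash=51+4 mod 509 = 55
Option B: s[0]='g'->'c', delta=(3-7)*13^4 mod 509 = 281, hash=51+281 mod 509 = 332
Option C: s[3]='b'->'c', delta=(3-2)*13^1 mod 509 = 13, hash=51+13 mod 509 = 64 <-- target
Option D: s[0]='g'->'j', delta=(10-7)*13^4 mod 509 = 171, hash=51+171 mod 509 = 222
Option E: s[2]='c'->'b', delta=(2-3)*13^2 mod 509 = 340, hash=51+340 mod 509 = 391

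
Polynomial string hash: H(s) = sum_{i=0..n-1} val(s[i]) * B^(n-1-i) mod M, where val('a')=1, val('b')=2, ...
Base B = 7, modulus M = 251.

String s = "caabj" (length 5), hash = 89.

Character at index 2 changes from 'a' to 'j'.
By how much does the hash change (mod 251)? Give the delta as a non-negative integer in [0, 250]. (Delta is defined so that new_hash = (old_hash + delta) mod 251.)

Delta formula: (val(new) - val(old)) * B^(n-1-k) mod M
  val('j') - val('a') = 10 - 1 = 9
  B^(n-1-k) = 7^2 mod 251 = 49
  Delta = 9 * 49 mod 251 = 190

Answer: 190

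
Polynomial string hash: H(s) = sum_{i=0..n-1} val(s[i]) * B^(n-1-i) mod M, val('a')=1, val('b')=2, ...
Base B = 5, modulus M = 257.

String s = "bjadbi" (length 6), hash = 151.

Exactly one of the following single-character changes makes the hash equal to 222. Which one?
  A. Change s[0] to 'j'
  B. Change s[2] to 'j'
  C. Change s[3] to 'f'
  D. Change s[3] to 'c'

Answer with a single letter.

Answer: A

Derivation:
Option A: s[0]='b'->'j', delta=(10-2)*5^5 mod 257 = 71, hash=151+71 mod 257 = 222 <-- target
Option B: s[2]='a'->'j', delta=(10-1)*5^3 mod 257 = 97, hash=151+97 mod 257 = 248
Option C: s[3]='d'->'f', delta=(6-4)*5^2 mod 257 = 50, hash=151+50 mod 257 = 201
Option D: s[3]='d'->'c', delta=(3-4)*5^2 mod 257 = 232, hash=151+232 mod 257 = 126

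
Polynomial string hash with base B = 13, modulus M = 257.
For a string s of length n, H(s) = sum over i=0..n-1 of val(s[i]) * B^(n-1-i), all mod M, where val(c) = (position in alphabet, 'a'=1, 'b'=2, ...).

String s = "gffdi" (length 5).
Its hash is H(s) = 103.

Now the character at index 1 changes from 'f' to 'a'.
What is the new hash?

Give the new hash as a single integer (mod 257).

val('f') = 6, val('a') = 1
Position k = 1, exponent = n-1-k = 3
B^3 mod M = 13^3 mod 257 = 141
Delta = (1 - 6) * 141 mod 257 = 66
New hash = (103 + 66) mod 257 = 169

Answer: 169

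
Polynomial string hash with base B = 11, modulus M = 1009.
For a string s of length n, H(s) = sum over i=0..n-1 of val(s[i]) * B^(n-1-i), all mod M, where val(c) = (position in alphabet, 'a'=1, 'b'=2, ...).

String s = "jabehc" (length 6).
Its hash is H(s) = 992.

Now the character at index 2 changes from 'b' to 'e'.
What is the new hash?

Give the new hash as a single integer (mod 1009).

Answer: 949

Derivation:
val('b') = 2, val('e') = 5
Position k = 2, exponent = n-1-k = 3
B^3 mod M = 11^3 mod 1009 = 322
Delta = (5 - 2) * 322 mod 1009 = 966
New hash = (992 + 966) mod 1009 = 949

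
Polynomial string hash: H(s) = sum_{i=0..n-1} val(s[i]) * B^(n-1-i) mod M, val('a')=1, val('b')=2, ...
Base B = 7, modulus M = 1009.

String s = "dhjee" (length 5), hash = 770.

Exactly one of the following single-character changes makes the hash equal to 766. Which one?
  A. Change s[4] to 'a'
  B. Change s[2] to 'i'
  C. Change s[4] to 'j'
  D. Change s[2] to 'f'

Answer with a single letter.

Option A: s[4]='e'->'a', delta=(1-5)*7^0 mod 1009 = 1005, hash=770+1005 mod 1009 = 766 <-- target
Option B: s[2]='j'->'i', delta=(9-10)*7^2 mod 1009 = 960, hash=770+960 mod 1009 = 721
Option C: s[4]='e'->'j', delta=(10-5)*7^0 mod 1009 = 5, hash=770+5 mod 1009 = 775
Option D: s[2]='j'->'f', delta=(6-10)*7^2 mod 1009 = 813, hash=770+813 mod 1009 = 574

Answer: A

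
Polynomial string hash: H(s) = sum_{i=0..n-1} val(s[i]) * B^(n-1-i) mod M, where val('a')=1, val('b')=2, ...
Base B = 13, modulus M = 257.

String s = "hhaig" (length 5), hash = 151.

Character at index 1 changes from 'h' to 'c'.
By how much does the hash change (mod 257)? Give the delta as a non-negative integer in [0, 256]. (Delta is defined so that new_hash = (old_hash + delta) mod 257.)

Delta formula: (val(new) - val(old)) * B^(n-1-k) mod M
  val('c') - val('h') = 3 - 8 = -5
  B^(n-1-k) = 13^3 mod 257 = 141
  Delta = -5 * 141 mod 257 = 66

Answer: 66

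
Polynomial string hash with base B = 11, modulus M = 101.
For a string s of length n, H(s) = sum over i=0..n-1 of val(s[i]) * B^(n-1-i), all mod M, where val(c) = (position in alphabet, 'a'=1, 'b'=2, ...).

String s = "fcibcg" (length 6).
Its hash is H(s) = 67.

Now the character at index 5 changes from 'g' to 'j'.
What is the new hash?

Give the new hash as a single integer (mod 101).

Answer: 70

Derivation:
val('g') = 7, val('j') = 10
Position k = 5, exponent = n-1-k = 0
B^0 mod M = 11^0 mod 101 = 1
Delta = (10 - 7) * 1 mod 101 = 3
New hash = (67 + 3) mod 101 = 70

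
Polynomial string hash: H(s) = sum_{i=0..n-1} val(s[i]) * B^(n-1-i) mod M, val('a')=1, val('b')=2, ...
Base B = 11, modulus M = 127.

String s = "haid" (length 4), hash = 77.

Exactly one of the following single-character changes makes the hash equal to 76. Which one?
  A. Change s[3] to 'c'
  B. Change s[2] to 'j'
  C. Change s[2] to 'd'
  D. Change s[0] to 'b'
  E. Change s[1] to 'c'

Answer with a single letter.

Option A: s[3]='d'->'c', delta=(3-4)*11^0 mod 127 = 126, hash=77+126 mod 127 = 76 <-- target
Option B: s[2]='i'->'j', delta=(10-9)*11^1 mod 127 = 11, hash=77+11 mod 127 = 88
Option C: s[2]='i'->'d', delta=(4-9)*11^1 mod 127 = 72, hash=77+72 mod 127 = 22
Option D: s[0]='h'->'b', delta=(2-8)*11^3 mod 127 = 15, hash=77+15 mod 127 = 92
Option E: s[1]='a'->'c', delta=(3-1)*11^2 mod 127 = 115, hash=77+115 mod 127 = 65

Answer: A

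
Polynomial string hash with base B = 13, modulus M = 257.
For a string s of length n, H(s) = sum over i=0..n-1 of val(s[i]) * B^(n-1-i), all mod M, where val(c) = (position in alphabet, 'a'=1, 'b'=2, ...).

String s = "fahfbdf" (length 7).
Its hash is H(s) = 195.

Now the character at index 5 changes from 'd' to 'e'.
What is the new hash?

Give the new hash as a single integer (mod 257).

Answer: 208

Derivation:
val('d') = 4, val('e') = 5
Position k = 5, exponent = n-1-k = 1
B^1 mod M = 13^1 mod 257 = 13
Delta = (5 - 4) * 13 mod 257 = 13
New hash = (195 + 13) mod 257 = 208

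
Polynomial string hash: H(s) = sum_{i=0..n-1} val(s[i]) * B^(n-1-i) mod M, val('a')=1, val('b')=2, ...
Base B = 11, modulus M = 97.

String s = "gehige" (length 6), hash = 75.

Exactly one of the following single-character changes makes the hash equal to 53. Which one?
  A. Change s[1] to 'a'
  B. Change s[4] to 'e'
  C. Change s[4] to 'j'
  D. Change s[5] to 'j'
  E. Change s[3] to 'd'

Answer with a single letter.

Answer: B

Derivation:
Option A: s[1]='e'->'a', delta=(1-5)*11^4 mod 97 = 24, hash=75+24 mod 97 = 2
Option B: s[4]='g'->'e', delta=(5-7)*11^1 mod 97 = 75, hash=75+75 mod 97 = 53 <-- target
Option C: s[4]='g'->'j', delta=(10-7)*11^1 mod 97 = 33, hash=75+33 mod 97 = 11
Option D: s[5]='e'->'j', delta=(10-5)*11^0 mod 97 = 5, hash=75+5 mod 97 = 80
Option E: s[3]='i'->'d', delta=(4-9)*11^2 mod 97 = 74, hash=75+74 mod 97 = 52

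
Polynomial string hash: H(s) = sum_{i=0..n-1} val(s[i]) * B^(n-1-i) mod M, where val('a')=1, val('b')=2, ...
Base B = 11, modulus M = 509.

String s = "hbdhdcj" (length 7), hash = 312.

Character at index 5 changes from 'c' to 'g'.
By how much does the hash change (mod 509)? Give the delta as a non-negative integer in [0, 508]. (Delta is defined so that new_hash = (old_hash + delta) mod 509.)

Delta formula: (val(new) - val(old)) * B^(n-1-k) mod M
  val('g') - val('c') = 7 - 3 = 4
  B^(n-1-k) = 11^1 mod 509 = 11
  Delta = 4 * 11 mod 509 = 44

Answer: 44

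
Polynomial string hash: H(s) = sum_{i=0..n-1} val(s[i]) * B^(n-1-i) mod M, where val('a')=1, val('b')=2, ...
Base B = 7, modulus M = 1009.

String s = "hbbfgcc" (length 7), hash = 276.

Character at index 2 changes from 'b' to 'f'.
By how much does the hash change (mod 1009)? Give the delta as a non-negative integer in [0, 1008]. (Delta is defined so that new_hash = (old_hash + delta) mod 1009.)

Answer: 523

Derivation:
Delta formula: (val(new) - val(old)) * B^(n-1-k) mod M
  val('f') - val('b') = 6 - 2 = 4
  B^(n-1-k) = 7^4 mod 1009 = 383
  Delta = 4 * 383 mod 1009 = 523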